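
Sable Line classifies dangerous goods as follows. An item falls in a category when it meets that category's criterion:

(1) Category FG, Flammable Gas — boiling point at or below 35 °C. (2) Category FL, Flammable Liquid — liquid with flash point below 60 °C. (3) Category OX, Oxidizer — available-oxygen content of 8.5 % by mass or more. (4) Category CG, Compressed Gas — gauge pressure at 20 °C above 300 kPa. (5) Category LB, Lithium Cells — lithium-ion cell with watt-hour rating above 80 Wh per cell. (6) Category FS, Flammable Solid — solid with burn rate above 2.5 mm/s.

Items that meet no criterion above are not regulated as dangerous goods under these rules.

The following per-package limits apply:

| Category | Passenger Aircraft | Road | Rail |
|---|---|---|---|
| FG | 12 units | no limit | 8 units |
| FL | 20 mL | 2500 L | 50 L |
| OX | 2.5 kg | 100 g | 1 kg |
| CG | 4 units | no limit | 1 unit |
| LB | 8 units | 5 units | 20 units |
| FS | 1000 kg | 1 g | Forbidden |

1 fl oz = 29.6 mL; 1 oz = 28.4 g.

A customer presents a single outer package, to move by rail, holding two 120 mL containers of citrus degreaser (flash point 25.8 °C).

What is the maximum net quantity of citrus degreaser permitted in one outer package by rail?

50 L

Citrus degreaser: flash point 25.8 °C < 60 °C → Category FL (Flammable Liquid).
The rail limit for Category FL is 50 L.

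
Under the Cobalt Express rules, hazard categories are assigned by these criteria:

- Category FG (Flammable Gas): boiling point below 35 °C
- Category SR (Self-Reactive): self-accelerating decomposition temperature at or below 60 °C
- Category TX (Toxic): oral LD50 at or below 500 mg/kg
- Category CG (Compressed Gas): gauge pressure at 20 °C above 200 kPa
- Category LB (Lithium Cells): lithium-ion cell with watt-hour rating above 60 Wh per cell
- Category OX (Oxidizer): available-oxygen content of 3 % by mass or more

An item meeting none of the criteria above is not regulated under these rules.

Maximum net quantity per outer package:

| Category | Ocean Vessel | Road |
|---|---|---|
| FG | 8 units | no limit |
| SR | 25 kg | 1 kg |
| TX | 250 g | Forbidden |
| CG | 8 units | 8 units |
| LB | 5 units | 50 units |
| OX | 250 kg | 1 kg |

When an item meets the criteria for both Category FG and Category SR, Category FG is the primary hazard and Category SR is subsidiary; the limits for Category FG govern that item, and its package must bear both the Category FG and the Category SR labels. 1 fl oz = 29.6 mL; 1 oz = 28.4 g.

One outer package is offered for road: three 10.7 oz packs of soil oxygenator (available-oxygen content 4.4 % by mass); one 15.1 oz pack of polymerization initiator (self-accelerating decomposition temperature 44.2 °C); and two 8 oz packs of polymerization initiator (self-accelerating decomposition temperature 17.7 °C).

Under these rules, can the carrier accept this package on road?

Yes

Soil oxygenator: available-oxygen content 4.4 % by mass ≥ 3 % by mass → Category OX (Oxidizer).
Self-accelerating decomposition temperature 44.2 °C meets the Category SR criterion (Self-Reactive), so the polymerization initiator is Category SR.
With self-accelerating decomposition temperature 17.7 °C (≤ 60 °C), the polymerization initiator falls in Category SR.
Category OX quantity: three 10.7 oz packs = 911.64 g.
That is within the Category OX road limit of 1 kg.
Category SR net quantity: (one 15.1 oz pack = 428.84 g) + (two 8 oz packs = 454.4 g) = 883.24 g.
That is within the Category SR road limit of 1 kg.
Every hazard category is within its road limit and no segregation rule is violated.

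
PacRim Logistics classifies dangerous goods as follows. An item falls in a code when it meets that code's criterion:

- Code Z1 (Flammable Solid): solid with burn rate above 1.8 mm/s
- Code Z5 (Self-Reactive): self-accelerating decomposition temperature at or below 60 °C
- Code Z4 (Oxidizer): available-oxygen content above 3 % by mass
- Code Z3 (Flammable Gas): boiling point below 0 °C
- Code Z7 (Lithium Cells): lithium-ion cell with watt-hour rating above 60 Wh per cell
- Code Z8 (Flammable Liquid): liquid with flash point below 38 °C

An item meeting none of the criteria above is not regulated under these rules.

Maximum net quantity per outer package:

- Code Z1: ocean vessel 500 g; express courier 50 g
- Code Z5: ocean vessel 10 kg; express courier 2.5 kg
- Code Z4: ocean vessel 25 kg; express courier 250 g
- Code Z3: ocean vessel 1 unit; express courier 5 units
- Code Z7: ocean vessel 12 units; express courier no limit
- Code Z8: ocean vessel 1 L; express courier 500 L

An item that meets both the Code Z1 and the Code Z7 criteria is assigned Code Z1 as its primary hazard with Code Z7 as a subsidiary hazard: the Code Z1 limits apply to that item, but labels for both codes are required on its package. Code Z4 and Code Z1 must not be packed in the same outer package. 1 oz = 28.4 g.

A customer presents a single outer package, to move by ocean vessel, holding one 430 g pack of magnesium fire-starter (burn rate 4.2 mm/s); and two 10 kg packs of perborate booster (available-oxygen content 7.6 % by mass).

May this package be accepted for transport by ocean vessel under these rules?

No

Magnesium fire-starter: burn rate 4.2 mm/s > 1.8 mm/s → Code Z1 (Flammable Solid).
With available-oxygen content 7.6 % by mass (> 3 % by mass), the perborate booster falls in Code Z4.
Code Z4 quantity: two 10 kg packs = 20 kg.
20 kg is within the ocean vessel limit of 25 kg for Code Z4.
Code Z1 quantity: 430 g.
430 g is within the ocean vessel limit of 500 g for Code Z1.
Code Z4 and Code Z1 may not share an outer package.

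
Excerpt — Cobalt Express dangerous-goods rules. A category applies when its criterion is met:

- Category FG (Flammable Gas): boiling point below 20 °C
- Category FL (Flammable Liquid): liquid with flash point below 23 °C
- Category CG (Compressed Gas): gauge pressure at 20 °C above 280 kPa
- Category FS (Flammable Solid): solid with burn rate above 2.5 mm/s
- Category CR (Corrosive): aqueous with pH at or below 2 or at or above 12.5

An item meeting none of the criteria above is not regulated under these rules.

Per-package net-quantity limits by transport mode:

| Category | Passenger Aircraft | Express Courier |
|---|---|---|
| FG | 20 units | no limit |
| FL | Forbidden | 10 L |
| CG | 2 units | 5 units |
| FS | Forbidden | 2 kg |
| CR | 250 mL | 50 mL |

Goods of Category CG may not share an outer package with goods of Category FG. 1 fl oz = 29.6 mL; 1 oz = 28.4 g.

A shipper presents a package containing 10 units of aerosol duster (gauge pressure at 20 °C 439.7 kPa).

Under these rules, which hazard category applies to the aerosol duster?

Category CG

The aerosol duster has gauge pressure at 20 °C 439.7 kPa, which is > 280 kPa, so it is Category CG (Compressed Gas).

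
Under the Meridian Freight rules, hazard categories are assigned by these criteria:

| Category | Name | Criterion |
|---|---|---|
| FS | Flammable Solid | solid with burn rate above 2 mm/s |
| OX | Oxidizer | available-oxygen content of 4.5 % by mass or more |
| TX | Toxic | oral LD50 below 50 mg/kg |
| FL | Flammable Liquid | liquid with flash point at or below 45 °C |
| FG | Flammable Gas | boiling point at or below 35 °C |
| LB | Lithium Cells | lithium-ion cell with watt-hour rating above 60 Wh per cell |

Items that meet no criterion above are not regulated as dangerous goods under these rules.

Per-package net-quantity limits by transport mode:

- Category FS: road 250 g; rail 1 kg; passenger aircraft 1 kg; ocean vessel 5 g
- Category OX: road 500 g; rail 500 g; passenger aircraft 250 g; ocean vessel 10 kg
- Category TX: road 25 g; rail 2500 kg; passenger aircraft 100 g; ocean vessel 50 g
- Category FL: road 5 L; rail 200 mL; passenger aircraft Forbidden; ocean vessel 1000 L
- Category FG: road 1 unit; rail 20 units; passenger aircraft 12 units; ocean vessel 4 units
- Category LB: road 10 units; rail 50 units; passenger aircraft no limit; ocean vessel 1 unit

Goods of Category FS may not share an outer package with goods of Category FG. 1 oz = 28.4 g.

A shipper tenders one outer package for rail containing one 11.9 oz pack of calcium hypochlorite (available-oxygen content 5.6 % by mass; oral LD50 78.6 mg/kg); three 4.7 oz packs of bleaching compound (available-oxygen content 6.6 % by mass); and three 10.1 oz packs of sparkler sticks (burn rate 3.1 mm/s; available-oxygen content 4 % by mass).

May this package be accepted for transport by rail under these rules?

No

The calcium hypochlorite has available-oxygen content 5.6 % by mass, which is ≥ 4.5 % by mass, so it is Category OX (Oxidizer).
The bleaching compound has available-oxygen content 6.6 % by mass, which is ≥ 4.5 % by mass, so it is Category OX (Oxidizer).
The sparkler sticks have burn rate 3.1 mm/s, which is > 2 mm/s, so they are Category FS (Flammable Solid).
Category OX net quantity: (one 11.9 oz pack = 337.96 g) + (three 4.7 oz packs = 400.44 g) = 738.4 g.
738.4 g > 500 g (rail limit, Category OX) — over the limit.
Category FS quantity: three 10.1 oz packs = 860.52 g.
That is within the Category FS rail limit of 1 kg.
The segregation rule (Category FS with Category FG) does not apply to Category OX with Category FS.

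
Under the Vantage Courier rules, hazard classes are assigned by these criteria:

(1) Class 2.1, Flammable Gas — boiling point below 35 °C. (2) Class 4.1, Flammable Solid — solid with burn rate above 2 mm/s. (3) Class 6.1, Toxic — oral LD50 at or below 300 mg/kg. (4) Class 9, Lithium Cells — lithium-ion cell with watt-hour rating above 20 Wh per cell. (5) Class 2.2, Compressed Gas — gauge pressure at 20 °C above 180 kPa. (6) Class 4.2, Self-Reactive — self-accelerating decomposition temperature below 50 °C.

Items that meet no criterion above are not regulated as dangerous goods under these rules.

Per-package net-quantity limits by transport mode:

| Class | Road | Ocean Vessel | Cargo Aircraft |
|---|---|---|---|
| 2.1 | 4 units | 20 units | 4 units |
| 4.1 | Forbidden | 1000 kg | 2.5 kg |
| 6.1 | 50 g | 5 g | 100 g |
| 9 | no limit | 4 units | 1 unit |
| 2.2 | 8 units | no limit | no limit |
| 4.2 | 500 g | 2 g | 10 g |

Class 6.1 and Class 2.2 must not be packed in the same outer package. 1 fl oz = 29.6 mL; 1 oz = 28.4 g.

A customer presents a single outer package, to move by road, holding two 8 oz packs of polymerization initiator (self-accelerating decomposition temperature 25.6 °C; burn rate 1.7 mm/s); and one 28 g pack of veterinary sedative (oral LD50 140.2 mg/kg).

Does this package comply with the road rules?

Self-accelerating decomposition temperature 25.6 °C meets the Class 4.2 criterion (Self-Reactive), so the polymerization initiator is Class 4.2.
Veterinary sedative: oral LD50 140.2 mg/kg ≤ 300 mg/kg → Class 6.1 (Toxic).
Class 6.1 quantity: 28 g.
That is within the Class 6.1 road limit of 50 g.
Class 4.2 quantity: two 8 oz packs = 454.4 g.
454.4 g ≤ 500 g (road limit, Class 4.2) — within limit.
The segregation rule (Class 6.1 with Class 2.2) does not apply to Class 6.1 with Class 4.2.
Every hazard class is within its road limit and no segregation rule is violated.

Yes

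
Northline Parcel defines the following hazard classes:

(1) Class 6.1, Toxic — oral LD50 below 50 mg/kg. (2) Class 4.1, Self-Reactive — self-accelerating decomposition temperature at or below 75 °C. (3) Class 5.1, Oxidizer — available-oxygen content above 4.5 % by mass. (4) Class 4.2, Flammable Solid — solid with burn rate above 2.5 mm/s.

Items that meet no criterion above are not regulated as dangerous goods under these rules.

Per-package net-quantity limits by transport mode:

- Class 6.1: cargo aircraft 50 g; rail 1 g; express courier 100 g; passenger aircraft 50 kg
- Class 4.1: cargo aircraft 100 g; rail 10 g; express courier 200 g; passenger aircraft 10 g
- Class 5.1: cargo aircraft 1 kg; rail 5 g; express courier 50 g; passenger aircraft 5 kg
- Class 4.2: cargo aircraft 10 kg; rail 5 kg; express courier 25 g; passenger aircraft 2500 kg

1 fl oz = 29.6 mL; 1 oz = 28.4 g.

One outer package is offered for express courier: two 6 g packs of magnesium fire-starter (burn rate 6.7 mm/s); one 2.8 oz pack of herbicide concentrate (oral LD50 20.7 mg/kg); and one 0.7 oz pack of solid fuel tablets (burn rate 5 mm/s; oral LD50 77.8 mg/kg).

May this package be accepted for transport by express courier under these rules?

Magnesium fire-starter: burn rate 6.7 mm/s > 2.5 mm/s → Class 4.2 (Flammable Solid).
The herbicide concentrate has oral LD50 20.7 mg/kg, which is < 50 mg/kg, so it is Class 6.1 (Toxic).
Burn rate 5 mm/s meets the Class 4.2 criterion (Flammable Solid), so the solid fuel tablets are Class 4.2.
Total Class 4.2: (two 6 g packs = 12 g) + (one 0.7 oz pack = 19.88 g) = 31.88 g.
31.88 g > 25 g (express courier limit, Class 4.2) — over the limit.
Class 6.1 quantity: one 2.8 oz pack = 79.52 g.
79.52 g ≤ 100 g (express courier limit, Class 6.1) — within limit.

No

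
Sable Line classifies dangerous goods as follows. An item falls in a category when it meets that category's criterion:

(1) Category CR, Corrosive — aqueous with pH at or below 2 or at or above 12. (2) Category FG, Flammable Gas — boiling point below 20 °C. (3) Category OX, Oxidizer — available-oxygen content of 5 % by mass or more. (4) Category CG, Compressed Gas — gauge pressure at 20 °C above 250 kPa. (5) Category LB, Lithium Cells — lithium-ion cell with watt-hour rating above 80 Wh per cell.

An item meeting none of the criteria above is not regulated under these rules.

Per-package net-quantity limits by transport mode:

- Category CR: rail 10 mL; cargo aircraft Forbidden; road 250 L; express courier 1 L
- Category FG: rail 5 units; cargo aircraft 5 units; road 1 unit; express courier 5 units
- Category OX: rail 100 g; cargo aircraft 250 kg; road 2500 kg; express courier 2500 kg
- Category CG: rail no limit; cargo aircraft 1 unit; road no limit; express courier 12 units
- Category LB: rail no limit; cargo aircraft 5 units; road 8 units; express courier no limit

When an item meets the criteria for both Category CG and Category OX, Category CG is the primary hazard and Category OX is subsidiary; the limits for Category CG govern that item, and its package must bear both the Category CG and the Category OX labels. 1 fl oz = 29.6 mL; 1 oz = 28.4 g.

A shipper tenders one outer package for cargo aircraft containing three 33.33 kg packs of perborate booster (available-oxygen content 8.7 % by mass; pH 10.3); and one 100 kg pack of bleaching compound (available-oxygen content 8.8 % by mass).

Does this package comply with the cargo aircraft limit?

Yes

The perborate booster has available-oxygen content 8.7 % by mass, which is ≥ 5 % by mass, so it is Category OX (Oxidizer).
Available-oxygen content 8.8 % by mass meets the Category OX criterion (Oxidizer), so the bleaching compound is Category OX.
Total Category OX: (three 33.33 kg packs = 99.99 kg) + 100 kg = 199.99 kg.
199.99 kg ≤ 250 kg (cargo aircraft limit, Category OX) — within limit.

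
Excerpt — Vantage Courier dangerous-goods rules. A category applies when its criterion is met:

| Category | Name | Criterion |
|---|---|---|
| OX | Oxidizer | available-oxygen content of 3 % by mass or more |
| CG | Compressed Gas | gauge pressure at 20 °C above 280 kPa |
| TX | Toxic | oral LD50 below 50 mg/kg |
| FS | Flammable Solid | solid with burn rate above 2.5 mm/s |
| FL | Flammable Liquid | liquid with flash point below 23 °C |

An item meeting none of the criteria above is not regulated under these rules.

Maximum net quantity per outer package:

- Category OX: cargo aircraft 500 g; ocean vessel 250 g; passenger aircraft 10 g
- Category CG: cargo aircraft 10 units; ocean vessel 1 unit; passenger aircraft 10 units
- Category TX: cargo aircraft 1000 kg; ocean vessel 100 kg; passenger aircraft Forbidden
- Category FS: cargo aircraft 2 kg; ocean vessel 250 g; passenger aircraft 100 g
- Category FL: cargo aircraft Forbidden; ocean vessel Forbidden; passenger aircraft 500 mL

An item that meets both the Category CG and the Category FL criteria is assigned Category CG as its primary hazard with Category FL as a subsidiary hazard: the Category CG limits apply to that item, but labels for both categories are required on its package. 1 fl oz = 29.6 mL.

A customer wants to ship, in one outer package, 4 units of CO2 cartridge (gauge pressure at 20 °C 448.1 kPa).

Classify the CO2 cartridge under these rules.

Category CG

CO2 cartridge: gauge pressure at 20 °C 448.1 kPa > 280 kPa → Category CG (Compressed Gas).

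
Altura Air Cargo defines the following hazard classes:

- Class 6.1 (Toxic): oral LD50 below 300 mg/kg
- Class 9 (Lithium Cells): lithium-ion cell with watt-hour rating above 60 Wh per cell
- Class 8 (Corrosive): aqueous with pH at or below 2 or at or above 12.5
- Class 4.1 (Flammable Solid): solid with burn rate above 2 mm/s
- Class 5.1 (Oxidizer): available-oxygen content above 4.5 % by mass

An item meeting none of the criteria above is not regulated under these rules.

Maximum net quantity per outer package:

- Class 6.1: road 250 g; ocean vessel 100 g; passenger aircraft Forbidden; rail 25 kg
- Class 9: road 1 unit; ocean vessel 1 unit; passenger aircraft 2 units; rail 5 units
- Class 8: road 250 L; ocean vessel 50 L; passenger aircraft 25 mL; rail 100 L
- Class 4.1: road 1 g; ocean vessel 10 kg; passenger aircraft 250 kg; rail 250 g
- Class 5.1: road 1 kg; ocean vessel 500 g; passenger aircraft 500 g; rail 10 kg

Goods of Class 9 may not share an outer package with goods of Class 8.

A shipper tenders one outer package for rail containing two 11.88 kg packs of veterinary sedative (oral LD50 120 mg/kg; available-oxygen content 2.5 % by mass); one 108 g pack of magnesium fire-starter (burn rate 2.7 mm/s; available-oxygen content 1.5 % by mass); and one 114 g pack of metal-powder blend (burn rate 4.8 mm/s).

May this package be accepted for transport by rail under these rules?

Yes

With oral LD50 120 mg/kg (< 300 mg/kg), the veterinary sedative falls in Class 6.1.
With burn rate 2.7 mm/s (> 2 mm/s), the magnesium fire-starter falls in Class 4.1.
Metal-powder blend: burn rate 4.8 mm/s > 2 mm/s → Class 4.1 (Flammable Solid).
Total Class 4.1: 108 g + 114 g = 222 g.
That is within the Class 4.1 rail limit of 250 g.
Class 6.1 quantity: two 11.88 kg packs = 23.76 kg.
23.76 kg is within the rail limit of 25 kg for Class 6.1.
The segregation rule (Class 9 with Class 8) does not apply to Class 4.1 with Class 6.1.
Every hazard class is within its rail limit and no segregation rule is violated.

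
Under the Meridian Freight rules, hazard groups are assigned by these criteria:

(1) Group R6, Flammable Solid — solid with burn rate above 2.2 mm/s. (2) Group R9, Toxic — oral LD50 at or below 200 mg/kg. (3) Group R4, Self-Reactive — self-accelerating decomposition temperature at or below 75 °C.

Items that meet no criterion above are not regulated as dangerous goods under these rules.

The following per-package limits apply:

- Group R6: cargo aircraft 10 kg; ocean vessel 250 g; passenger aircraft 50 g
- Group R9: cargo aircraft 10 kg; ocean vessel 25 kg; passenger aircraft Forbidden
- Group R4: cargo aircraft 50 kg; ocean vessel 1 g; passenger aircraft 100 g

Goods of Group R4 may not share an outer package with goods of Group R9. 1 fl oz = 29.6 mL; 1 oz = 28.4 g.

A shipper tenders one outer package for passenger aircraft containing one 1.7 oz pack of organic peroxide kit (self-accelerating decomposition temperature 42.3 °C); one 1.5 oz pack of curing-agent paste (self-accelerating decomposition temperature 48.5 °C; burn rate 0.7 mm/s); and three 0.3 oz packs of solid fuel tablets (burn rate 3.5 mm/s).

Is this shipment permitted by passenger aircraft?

Organic peroxide kit: self-accelerating decomposition temperature 42.3 °C ≤ 75 °C → Group R4 (Self-Reactive).
Curing-agent paste: self-accelerating decomposition temperature 48.5 °C ≤ 75 °C → Group R4 (Self-Reactive).
Burn rate 3.5 mm/s meets the Group R6 criterion (Flammable Solid), so the solid fuel tablets are Group R6.
Group R4 net quantity: (one 1.7 oz pack = 48.28 g) + (one 1.5 oz pack = 42.6 g) = 90.88 g.
That is within the Group R4 passenger aircraft limit of 100 g.
Group R6 quantity: three 0.3 oz packs = 25.56 g.
25.56 g ≤ 50 g (passenger aircraft limit, Group R6) — within limit.
The segregation rule (Group R4 with Group R9) does not apply to Group R4 with Group R6.
Every hazard group is within its passenger aircraft limit and no segregation rule is violated.

Yes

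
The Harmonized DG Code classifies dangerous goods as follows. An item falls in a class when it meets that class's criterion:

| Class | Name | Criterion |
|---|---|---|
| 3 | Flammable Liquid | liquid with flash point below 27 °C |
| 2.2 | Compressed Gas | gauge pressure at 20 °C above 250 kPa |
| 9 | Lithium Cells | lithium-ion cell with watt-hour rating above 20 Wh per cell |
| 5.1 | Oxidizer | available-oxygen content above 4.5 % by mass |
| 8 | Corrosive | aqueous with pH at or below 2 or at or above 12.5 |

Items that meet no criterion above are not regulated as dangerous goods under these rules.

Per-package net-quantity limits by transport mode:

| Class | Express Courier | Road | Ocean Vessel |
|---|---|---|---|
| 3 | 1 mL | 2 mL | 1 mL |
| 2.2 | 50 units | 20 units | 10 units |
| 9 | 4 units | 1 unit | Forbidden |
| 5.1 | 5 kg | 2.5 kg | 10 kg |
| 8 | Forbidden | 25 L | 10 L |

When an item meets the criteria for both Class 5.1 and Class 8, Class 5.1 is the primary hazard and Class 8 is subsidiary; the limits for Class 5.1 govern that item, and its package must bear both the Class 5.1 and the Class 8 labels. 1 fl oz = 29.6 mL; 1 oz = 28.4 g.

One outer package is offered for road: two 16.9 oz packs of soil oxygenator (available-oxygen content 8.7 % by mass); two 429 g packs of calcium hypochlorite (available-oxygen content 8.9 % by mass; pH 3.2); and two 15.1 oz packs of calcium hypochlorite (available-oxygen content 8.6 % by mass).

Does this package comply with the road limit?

No

The soil oxygenator has available-oxygen content 8.7 % by mass, which is > 4.5 % by mass, so it is Class 5.1 (Oxidizer).
Calcium hypochlorite: available-oxygen content 8.9 % by mass > 4.5 % by mass → Class 5.1 (Oxidizer).
Available-oxygen content 8.6 % by mass meets the Class 5.1 criterion (Oxidizer), so the calcium hypochlorite is Class 5.1.
Class 5.1 net quantity: (two 16.9 oz packs = 959.92 g) + (two 429 g packs = 858 g) + (two 15.1 oz packs = 857.68 g) = 2675.6 g.
That exceeds the Class 5.1 road limit of 2.5 kg.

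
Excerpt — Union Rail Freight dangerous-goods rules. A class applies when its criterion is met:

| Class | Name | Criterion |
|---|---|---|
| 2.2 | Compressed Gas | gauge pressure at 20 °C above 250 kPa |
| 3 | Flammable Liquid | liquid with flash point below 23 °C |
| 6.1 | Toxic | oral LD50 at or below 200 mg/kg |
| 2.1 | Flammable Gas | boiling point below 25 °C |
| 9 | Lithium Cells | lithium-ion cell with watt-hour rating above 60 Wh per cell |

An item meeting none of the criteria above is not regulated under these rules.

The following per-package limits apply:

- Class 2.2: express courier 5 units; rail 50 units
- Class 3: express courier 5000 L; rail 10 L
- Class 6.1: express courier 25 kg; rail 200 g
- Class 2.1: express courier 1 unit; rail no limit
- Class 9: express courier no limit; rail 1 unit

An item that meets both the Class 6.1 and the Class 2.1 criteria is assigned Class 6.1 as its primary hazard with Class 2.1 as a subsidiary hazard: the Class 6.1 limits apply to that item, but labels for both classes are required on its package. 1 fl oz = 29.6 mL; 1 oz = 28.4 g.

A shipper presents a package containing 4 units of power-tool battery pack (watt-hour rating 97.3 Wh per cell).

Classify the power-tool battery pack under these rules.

Power-tool battery pack: watt-hour rating 97.3 Wh per cell > 60 Wh per cell → Class 9 (Lithium Cells).

Class 9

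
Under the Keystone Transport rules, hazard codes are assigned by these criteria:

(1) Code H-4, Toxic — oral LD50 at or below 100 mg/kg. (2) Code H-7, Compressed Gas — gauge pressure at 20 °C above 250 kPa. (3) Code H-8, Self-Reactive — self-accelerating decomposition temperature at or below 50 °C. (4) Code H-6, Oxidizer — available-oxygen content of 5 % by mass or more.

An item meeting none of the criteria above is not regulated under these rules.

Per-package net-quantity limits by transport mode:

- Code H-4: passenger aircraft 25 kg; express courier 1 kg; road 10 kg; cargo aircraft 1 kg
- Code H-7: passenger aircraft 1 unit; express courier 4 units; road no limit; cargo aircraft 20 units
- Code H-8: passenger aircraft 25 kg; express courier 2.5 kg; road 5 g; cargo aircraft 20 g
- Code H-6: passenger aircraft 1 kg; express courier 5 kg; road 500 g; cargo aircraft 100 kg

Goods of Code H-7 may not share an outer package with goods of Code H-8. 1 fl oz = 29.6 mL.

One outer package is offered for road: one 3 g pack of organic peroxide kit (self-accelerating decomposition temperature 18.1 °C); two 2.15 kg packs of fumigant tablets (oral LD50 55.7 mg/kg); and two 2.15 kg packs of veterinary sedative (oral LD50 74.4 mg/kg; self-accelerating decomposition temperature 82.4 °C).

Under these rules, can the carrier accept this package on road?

Yes

With self-accelerating decomposition temperature 18.1 °C (≤ 50 °C), the organic peroxide kit falls in Code H-8.
The fumigant tablets have oral LD50 55.7 mg/kg, which is ≤ 100 mg/kg, so they are Code H-4 (Toxic).
Oral LD50 74.4 mg/kg meets the Code H-4 criterion (Toxic), so the veterinary sedative is Code H-4.
Code H-8 quantity: 3 g.
3 g ≤ 5 g (road limit, Code H-8) — within limit.
Total Code H-4: (two 2.15 kg packs = 4.3 kg) + (two 2.15 kg packs = 4.3 kg) = 8.6 kg.
8.6 kg ≤ 10 kg (road limit, Code H-4) — within limit.
The segregation rule (Code H-7 with Code H-8) does not apply to Code H-8 with Code H-4.
Every hazard code is within its road limit and no segregation rule is violated.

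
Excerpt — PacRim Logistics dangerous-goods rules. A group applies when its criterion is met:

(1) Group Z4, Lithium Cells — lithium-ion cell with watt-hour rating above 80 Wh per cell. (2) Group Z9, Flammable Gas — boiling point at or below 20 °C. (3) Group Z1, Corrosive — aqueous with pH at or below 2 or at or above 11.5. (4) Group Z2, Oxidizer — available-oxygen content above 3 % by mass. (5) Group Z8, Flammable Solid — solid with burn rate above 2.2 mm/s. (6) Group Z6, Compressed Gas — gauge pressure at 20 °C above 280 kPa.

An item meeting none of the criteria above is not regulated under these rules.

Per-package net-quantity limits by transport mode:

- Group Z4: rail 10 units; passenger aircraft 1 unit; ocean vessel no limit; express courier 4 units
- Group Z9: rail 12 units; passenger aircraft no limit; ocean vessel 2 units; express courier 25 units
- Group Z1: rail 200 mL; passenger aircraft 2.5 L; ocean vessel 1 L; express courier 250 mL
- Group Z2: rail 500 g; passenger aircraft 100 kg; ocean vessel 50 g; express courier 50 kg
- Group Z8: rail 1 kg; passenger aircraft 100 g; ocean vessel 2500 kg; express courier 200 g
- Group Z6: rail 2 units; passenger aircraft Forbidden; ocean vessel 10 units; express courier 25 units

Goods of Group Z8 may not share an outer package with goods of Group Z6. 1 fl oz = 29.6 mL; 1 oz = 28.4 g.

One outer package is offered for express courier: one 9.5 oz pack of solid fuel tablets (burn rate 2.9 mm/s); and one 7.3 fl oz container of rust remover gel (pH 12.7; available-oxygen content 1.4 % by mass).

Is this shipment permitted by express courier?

Solid fuel tablets: burn rate 2.9 mm/s > 2.2 mm/s → Group Z8 (Flammable Solid).
With pH 12.7 (≥ 11.5), the rust remover gel falls in Group Z1.
Group Z8 quantity: one 9.5 oz pack = 269.8 g.
That exceeds the Group Z8 express courier limit of 200 g.
Group Z1 quantity: one 7.3 fl oz container = 216.08 mL.
216.08 mL ≤ 250 mL (express courier limit, Group Z1) — within limit.
The segregation rule (Group Z8 with Group Z6) does not apply to Group Z8 with Group Z1.

No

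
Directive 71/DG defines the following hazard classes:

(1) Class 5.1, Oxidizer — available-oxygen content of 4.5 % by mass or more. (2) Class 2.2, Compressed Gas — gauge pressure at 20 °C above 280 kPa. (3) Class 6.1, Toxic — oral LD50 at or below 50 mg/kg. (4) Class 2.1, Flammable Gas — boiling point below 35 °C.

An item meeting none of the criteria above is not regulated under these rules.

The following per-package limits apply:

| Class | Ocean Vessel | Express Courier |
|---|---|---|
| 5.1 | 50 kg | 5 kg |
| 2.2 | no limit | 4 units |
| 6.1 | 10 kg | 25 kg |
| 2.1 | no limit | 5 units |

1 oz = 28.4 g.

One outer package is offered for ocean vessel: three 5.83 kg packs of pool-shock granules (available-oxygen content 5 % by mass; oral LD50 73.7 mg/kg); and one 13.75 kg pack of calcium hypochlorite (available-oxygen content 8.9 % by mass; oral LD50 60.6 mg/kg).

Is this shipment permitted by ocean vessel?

Available-oxygen content 5 % by mass meets the Class 5.1 criterion (Oxidizer), so the pool-shock granules are Class 5.1.
Calcium hypochlorite: available-oxygen content 8.9 % by mass ≥ 4.5 % by mass → Class 5.1 (Oxidizer).
Total Class 5.1: (three 5.83 kg packs = 17.49 kg) + 13.75 kg = 31.24 kg.
That is within the Class 5.1 ocean vessel limit of 50 kg.

Yes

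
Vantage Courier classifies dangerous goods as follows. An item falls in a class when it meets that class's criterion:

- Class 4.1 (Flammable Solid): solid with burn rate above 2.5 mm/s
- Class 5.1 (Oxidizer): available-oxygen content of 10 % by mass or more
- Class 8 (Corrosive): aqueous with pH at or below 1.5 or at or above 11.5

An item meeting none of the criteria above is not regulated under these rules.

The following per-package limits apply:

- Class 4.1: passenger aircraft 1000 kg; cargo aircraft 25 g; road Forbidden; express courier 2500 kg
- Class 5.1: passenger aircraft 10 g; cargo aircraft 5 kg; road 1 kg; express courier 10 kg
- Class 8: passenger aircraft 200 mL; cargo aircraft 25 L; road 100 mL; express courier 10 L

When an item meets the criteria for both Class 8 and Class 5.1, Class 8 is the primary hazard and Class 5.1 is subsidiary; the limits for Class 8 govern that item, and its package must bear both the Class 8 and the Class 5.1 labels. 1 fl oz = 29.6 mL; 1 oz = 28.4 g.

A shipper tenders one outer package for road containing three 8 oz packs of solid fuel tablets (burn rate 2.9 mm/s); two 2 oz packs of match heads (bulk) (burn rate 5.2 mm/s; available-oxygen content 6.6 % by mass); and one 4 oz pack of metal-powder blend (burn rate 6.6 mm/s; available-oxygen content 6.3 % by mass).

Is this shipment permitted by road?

Burn rate 2.9 mm/s meets the Class 4.1 criterion (Flammable Solid), so the solid fuel tablets are Class 4.1.
The match heads (bulk) have burn rate 5.2 mm/s, which is > 2.5 mm/s, so they are Class 4.1 (Flammable Solid).
Burn rate 6.6 mm/s meets the Class 4.1 criterion (Flammable Solid), so the metal-powder blend is Class 4.1.
Total Class 4.1: (three 8 oz packs = 681.6 g) + (two 2 oz packs = 113.6 g) + (one 4 oz pack = 113.6 g) = 908.8 g.
Class 4.1 is Forbidden by road.

No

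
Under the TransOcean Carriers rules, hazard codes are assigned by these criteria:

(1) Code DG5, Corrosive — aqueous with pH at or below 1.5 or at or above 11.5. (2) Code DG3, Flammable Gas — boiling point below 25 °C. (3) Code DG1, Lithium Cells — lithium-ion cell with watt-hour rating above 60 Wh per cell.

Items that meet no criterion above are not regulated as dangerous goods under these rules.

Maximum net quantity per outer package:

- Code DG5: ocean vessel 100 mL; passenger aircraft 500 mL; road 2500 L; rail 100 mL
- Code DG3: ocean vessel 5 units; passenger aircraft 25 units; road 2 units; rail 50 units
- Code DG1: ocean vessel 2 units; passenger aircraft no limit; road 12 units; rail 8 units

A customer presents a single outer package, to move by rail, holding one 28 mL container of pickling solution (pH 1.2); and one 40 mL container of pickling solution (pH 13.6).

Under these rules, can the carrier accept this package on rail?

The pickling solution has pH 1.2, which is ≤ 1.5, so it is Code DG5 (Corrosive).
pH 13.6 meets the Code DG5 criterion (Corrosive), so the pickling solution is Code DG5.
Total Code DG5: 28 mL + 40 mL = 68 mL.
68 mL ≤ 100 mL (rail limit, Code DG5) — within limit.

Yes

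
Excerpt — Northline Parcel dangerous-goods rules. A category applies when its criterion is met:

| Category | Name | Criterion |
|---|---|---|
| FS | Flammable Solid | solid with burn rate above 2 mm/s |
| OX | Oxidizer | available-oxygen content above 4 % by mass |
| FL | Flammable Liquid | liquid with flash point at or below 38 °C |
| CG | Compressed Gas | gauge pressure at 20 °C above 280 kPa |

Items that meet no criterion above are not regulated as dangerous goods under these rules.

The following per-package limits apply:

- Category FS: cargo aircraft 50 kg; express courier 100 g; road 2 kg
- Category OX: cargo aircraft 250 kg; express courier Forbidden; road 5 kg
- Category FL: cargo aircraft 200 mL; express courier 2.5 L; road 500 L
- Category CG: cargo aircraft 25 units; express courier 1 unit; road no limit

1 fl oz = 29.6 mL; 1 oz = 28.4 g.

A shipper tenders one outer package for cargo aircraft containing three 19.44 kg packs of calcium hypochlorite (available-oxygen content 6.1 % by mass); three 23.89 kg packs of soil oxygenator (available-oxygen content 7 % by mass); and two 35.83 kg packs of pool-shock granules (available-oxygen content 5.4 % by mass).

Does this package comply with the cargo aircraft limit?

The calcium hypochlorite has available-oxygen content 6.1 % by mass, which is > 4 % by mass, so it is Category OX (Oxidizer).
The soil oxygenator has available-oxygen content 7 % by mass, which is > 4 % by mass, so it is Category OX (Oxidizer).
Available-oxygen content 5.4 % by mass meets the Category OX criterion (Oxidizer), so the pool-shock granules are Category OX.
Category OX net quantity: (three 19.44 kg packs = 58.32 kg) + (three 23.89 kg packs = 71.67 kg) + (two 35.83 kg packs = 71.66 kg) = 201.65 kg.
201.65 kg is within the cargo aircraft limit of 250 kg for Category OX.

Yes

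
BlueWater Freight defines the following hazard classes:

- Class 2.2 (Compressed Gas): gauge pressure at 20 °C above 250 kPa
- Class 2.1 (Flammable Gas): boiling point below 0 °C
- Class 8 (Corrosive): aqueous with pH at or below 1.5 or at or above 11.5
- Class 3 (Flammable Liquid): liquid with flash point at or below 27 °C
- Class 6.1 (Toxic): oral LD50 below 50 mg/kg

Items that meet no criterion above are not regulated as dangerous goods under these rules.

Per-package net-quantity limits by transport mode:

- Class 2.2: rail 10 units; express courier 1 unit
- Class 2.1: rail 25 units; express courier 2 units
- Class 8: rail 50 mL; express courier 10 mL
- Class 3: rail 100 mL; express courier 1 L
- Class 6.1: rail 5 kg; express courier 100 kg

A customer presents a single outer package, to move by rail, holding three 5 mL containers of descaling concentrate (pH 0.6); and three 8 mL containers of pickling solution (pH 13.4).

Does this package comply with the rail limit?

The descaling concentrate has pH 0.6, which is ≤ 1.5, so it is Class 8 (Corrosive).
The pickling solution has pH 13.4, which is ≥ 11.5, so it is Class 8 (Corrosive).
Class 8 net quantity: (three 5 mL containers = 15 mL) + (three 8 mL containers = 24 mL) = 39 mL.
39 mL is within the rail limit of 50 mL for Class 8.

Yes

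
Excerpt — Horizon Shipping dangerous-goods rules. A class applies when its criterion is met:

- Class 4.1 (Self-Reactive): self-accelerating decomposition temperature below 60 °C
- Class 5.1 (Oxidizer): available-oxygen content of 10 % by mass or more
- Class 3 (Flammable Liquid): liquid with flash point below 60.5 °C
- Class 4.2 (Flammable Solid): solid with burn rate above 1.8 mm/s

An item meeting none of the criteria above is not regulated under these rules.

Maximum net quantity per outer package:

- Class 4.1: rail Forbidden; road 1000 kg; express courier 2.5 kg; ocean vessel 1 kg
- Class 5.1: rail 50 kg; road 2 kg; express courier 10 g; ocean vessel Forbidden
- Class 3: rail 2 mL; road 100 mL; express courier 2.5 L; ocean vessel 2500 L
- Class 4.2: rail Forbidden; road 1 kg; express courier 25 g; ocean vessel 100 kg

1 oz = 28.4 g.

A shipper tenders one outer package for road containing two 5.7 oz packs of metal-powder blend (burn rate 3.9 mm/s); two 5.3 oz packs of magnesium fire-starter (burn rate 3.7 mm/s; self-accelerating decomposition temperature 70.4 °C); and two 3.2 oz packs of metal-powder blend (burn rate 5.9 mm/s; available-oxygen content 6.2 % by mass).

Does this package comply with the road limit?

With burn rate 3.9 mm/s (> 1.8 mm/s), the metal-powder blend falls in Class 4.2.
Magnesium fire-starter: burn rate 3.7 mm/s > 1.8 mm/s → Class 4.2 (Flammable Solid).
With burn rate 5.9 mm/s (> 1.8 mm/s), the metal-powder blend falls in Class 4.2.
Class 4.2 net quantity: (two 5.7 oz packs = 323.76 g) + (two 5.3 oz packs = 301.04 g) + (two 3.2 oz packs = 181.76 g) = 806.56 g.
806.56 g is within the road limit of 1 kg for Class 4.2.

Yes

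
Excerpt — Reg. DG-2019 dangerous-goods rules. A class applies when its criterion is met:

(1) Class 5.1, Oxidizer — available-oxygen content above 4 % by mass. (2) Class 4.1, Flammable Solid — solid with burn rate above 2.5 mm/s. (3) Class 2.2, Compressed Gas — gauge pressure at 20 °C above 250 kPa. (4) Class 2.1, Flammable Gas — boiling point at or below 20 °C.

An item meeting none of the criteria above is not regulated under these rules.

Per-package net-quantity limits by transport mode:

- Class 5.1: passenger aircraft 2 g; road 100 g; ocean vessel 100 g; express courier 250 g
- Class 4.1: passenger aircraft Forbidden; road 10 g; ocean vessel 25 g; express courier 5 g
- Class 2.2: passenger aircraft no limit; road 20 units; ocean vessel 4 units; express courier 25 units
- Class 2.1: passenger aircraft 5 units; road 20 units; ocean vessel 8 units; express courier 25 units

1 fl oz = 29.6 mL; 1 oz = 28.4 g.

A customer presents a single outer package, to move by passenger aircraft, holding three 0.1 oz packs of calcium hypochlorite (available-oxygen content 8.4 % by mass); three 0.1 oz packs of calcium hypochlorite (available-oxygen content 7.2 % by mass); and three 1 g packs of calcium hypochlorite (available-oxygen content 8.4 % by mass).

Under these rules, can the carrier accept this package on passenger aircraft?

No

Calcium hypochlorite: available-oxygen content 8.4 % by mass > 4 % by mass → Class 5.1 (Oxidizer).
Available-oxygen content 7.2 % by mass meets the Class 5.1 criterion (Oxidizer), so the calcium hypochlorite is Class 5.1.
Calcium hypochlorite: available-oxygen content 8.4 % by mass > 4 % by mass → Class 5.1 (Oxidizer).
Total Class 5.1: (three 0.1 oz packs = 8.52 g) + (three 0.1 oz packs = 8.52 g) + (three 1 g packs = 3 g) = 20.04 g.
That exceeds the Class 5.1 passenger aircraft limit of 2 g.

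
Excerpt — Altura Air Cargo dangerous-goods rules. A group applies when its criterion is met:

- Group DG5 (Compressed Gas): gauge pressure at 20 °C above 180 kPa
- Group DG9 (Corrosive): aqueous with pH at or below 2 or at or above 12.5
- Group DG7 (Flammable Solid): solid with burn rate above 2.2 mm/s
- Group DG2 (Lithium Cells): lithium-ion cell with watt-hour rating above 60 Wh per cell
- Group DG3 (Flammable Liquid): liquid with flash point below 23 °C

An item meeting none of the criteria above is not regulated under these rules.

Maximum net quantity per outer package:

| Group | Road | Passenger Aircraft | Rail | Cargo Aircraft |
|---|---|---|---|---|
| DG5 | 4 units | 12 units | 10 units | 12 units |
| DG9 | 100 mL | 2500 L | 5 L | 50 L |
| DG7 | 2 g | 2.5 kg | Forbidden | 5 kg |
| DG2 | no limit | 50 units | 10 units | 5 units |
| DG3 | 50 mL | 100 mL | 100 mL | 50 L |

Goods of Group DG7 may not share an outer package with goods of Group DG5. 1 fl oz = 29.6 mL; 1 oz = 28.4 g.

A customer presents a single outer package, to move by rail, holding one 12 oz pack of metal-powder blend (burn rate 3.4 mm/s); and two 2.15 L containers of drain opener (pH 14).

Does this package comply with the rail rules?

Burn rate 3.4 mm/s meets the Group DG7 criterion (Flammable Solid), so the metal-powder blend is Group DG7.
The drain opener has pH 14, which is ≥ 12.5, so it is Group DG9 (Corrosive).
Group DG9 quantity: two 2.15 L containers = 4.3 L.
4.3 L ≤ 5 L (rail limit, Group DG9) — within limit.
Group DG7 quantity: one 12 oz pack = 340.8 g.
Group DG7 is Forbidden by rail.
The segregation rule (Group DG7 with Group DG5) does not apply to Group DG9 with Group DG7.

No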